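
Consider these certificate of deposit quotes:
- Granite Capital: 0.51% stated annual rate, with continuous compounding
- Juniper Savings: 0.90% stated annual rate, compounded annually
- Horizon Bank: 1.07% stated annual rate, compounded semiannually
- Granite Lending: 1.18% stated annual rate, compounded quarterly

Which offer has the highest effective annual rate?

Granite Capital: e^0.0051 − 1 = 0.511%
Juniper Savings: compounded annually, EAR = 0.900%
Horizon Bank: (1 + 0.0107/2)^2 − 1 = 1.073%
Granite Lending: (1 + 0.0118/4)^4 − 1 = 1.185%
The highest effective annual rate is Granite Lending at 1.185%.

Granite Lending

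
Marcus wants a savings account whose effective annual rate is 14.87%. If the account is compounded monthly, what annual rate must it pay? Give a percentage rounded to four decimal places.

13.9435%

(1 + r/12)^12 − 1 = 0.1487, so 1 + r/12 = 1.1487^(1/12).
r/12 = 0.011620, so r = 0.139435 = 13.9435%.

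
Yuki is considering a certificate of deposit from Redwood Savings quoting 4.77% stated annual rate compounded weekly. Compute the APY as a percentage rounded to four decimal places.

EAR = (1 + 0.0477/52)^52 − 1.
= (1 + 0.000917)^52 − 1 = 1.048833 − 1 = 4.8833%.

4.8833%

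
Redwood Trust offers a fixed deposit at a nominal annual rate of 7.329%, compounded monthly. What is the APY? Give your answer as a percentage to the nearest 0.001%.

7.580%

EAR = (1 + 0.07329/12)^12 − 1.
= (1 + 0.006107)^12 − 1 = 1.075803 − 1 = 7.580%.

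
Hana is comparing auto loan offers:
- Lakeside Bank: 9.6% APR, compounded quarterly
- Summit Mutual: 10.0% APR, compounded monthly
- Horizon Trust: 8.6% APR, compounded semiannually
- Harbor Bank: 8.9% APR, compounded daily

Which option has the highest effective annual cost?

Lakeside Bank: (1 + 0.096/4)^4 − 1 = 9.951%
Summit Mutual: (1 + 0.100/12)^12 − 1 = 10.471%
Horizon Trust: (1 + 0.086/2)^2 − 1 = 8.785%
Harbor Bank: (1 + 0.089/365)^365 − 1 = 9.307%
The highest effective annual rate is Summit Mutual at 10.471%.

Summit Mutual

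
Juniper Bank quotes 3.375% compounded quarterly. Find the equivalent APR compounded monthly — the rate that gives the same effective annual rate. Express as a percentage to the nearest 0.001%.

3.366%

EAR = (1 + 0.03375/4)^4 − 1 = 0.034180.
Solve (1 + r/12)^12 = 1.034180: r/12 = 1.034180^(1/12) − 1 = 0.002805, so r = 0.033656 = 3.366%.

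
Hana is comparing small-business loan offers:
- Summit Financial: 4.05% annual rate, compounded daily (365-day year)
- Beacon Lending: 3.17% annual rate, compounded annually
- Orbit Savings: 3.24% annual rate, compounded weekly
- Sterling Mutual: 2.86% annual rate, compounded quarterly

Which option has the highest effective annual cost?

Summit Financial: (1 + 0.0405/365)^365 − 1 = 4.133%
Beacon Lending: compounded annually, EAR = 3.170%
Orbit Savings: (1 + 0.0324/52)^52 − 1 = 3.292%
Sterling Mutual: (1 + 0.0286/4)^4 − 1 = 2.891%
The highest effective annual rate is Summit Financial at 4.133%.

Summit Financial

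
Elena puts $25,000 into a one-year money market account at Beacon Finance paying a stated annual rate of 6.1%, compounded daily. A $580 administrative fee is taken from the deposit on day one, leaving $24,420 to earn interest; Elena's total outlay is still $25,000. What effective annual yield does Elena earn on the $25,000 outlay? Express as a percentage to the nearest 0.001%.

3.823%

Value after one year: 24,420 × (1 + 0.061/365)^365 = 24,420 × 1.062893 = $25,955.86.
Effective yield on the $25,000 outlay: 25,955.86 / 25,000 − 1 = 0.038234 = 3.823%.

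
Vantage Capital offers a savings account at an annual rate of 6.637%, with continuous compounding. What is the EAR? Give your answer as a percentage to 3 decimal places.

With continuous compounding, EAR = e^0.06637 − 1.
e^0.06637 = 1.068622, so EAR = 0.068622 = 6.862%.

6.862%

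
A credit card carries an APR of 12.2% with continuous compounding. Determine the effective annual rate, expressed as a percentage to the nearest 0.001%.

With continuous compounding, EAR = e^0.122 − 1.
e^0.122 = 1.129754, so EAR = 0.129754 = 12.975%.

12.975%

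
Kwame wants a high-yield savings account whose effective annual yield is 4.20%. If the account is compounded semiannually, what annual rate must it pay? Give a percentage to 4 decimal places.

4.1568%

(1 + r/2)^2 − 1 = 0.0420, so 1 + r/2 = 1.0420^(1/2).
r/2 = 0.020784, so r = 0.041568 = 4.1568%.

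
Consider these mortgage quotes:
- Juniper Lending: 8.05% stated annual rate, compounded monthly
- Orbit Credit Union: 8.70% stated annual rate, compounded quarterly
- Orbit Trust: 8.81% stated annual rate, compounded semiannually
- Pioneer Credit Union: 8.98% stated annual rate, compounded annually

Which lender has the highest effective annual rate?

Orbit Trust

Juniper Lending: (1 + 0.0805/12)^12 − 1 = 8.354%
Orbit Credit Union: (1 + 0.0870/4)^4 − 1 = 8.988%
Orbit Trust: (1 + 0.0881/2)^2 − 1 = 9.004%
Pioneer Credit Union: compounded annually, EAR = 8.980%
The highest effective annual rate is Orbit Trust at 9.004%.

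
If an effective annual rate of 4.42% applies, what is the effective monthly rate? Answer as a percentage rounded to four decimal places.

0.3611%

The per-month rate i satisfies (1 + i)^12 = 1 + 0.0442.
i = 1.0442^(1/12) − 1 = 0.0036108 = 0.3611%.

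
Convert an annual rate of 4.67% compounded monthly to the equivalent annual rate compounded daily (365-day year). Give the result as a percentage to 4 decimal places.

EAR = (1 + 0.0467/12)^12 − 1 = 0.047713.
Solve (1 + r/365)^365 = 1.047713: r/365 = 1.047713^(1/365) − 1 = 0.000128, so r = 0.046612 = 4.6612%.

4.6612%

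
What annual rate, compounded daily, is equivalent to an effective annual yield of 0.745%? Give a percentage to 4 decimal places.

(1 + r/365)^365 − 1 = 0.00745, so 1 + r/365 = 1.00745^(1/365).
r/365 = 0.000020, so r = 0.007422 = 0.7422%.

0.7422%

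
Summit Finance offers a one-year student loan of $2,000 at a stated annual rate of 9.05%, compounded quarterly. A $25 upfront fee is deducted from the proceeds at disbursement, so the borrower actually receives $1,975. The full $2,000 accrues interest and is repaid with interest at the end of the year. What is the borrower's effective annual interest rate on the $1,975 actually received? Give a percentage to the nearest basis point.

10.75%

Amount owed after one year: 2,000 × (1 + 0.0905/4)^4 = 2,000 × 1.093618 = $2,187.24.
Effective rate on net proceeds: 2,187.24 / 1,975 − 1 = 0.107461 = 10.75%.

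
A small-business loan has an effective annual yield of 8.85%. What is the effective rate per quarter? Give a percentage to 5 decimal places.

The per-quarter rate i satisfies (1 + i)^4 = 1 + 0.0885.
i = 1.0885^(1/4) − 1 = 0.0214265 = 2.14265%.

2.14265%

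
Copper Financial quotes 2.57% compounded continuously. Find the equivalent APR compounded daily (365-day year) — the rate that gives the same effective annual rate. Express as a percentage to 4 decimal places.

EAR under continuous compounding: e^0.0257 − 1 = 0.026033.
Solve (1 + r/365)^365 = 1.026033: r/365 = 1.026033^(1/365) − 1 = 0.000070, so r = 0.025701 = 2.5701%.

2.5701%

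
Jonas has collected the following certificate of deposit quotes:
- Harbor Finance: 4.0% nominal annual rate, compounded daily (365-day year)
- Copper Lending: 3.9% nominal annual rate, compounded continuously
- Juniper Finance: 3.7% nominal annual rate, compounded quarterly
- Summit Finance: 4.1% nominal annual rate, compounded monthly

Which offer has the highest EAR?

Summit Finance

Harbor Finance: (1 + 0.040/365)^365 − 1 = 4.081%
Copper Lending: e^0.039 − 1 = 3.977%
Juniper Finance: (1 + 0.037/4)^4 − 1 = 3.752%
Summit Finance: (1 + 0.041/12)^12 − 1 = 4.178%
The highest effective annual rate is Summit Finance at 4.178%.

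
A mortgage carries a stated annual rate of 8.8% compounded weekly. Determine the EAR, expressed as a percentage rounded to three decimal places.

EAR = (1 + 0.088/52)^52 − 1.
= (1 + 0.001692)^52 − 1 = 1.091907 − 1 = 9.191%.

9.191%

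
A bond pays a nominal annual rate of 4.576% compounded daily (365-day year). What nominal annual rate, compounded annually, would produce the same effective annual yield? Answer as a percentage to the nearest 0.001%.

4.682%

EAR = (1 + 0.04576/365)^365 − 1 = 0.046820.
Compounded annually, the equivalent nominal rate is the EAR itself: 4.682%.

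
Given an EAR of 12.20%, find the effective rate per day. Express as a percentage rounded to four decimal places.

0.0315%

The per-day rate i satisfies (1 + i)^365 = 1 + 0.1220.
i = 1.1220^(1/365) − 1 = 0.0003154 = 0.0315%.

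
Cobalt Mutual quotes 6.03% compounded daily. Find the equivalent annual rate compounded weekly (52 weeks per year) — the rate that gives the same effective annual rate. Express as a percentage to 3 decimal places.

EAR = (1 + 0.0603/365)^365 − 1 = 0.062150.
Solve (1 + r/52)^52 = 1.062150: r/52 = 1.062150^(1/52) − 1 = 0.001160, so r = 0.060330 = 6.033%.

6.033%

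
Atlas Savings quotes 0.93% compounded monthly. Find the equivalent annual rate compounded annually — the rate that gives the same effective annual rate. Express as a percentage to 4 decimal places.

0.9340%

EAR = (1 + 0.0093/12)^12 − 1 = 0.009340.
Compounded annually, the equivalent nominal rate is the EAR itself: 0.9340%.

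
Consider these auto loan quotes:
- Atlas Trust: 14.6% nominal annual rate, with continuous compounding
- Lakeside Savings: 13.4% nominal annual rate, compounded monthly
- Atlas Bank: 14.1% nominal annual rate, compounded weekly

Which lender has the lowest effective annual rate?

Atlas Trust: e^0.146 − 1 = 15.720%
Lakeside Savings: (1 + 0.134/12)^12 − 1 = 14.254%
Atlas Bank: (1 + 0.141/52)^52 − 1 = 15.120%
The lowest effective annual rate is Lakeside Savings at 14.254%.

Lakeside Savings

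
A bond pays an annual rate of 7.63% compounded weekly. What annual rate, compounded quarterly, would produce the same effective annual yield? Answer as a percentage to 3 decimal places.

EAR = (1 + 0.0763/52)^52 − 1 = 0.079226.
Solve (1 + r/4)^4 = 1.079226: r/4 = 1.079226^(1/4) − 1 = 0.019244, so r = 0.076975 = 7.698%.

7.698%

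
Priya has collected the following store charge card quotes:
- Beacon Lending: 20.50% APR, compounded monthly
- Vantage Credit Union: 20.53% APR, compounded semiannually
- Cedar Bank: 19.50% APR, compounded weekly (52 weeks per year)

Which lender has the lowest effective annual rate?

Beacon Lending: (1 + 0.2050/12)^12 − 1 = 22.540%
Vantage Credit Union: (1 + 0.2053/2)^2 − 1 = 21.584%
Cedar Bank: (1 + 0.1950/52)^52 − 1 = 21.487%
The lowest effective annual rate is Cedar Bank at 21.487%.

Cedar Bank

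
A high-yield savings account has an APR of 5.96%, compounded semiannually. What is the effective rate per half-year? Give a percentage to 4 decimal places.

With a nominal annual rate compounded semiannually, the periodic rate is the nominal rate divided by 2.
i = 0.0596 / 2 = 0.0298000 = 2.9800%.

2.9800%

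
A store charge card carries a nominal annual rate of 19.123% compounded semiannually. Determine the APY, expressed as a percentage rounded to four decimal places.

20.0372%

EAR = (1 + 0.19123/2)^2 − 1.
= (1 + 0.095615)^2 − 1 = 1.200372 − 1 = 20.0372%.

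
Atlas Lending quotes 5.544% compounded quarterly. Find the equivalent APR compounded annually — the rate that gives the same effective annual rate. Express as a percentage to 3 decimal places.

5.660%

EAR = (1 + 0.05544/4)^4 − 1 = 0.056603.
Compounded annually, the equivalent nominal rate is the EAR itself: 5.660%.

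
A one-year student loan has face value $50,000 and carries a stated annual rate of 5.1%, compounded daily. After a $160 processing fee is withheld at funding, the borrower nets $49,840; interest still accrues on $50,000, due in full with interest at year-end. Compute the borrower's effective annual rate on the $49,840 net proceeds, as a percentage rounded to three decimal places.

Amount owed after one year: 50,000 × (1 + 0.051/365)^365 = 50,000 × 1.052319 = $52,615.96.
Effective rate on net proceeds: 52,615.96 / 49,840 − 1 = 0.055697 = 5.570%.

5.570%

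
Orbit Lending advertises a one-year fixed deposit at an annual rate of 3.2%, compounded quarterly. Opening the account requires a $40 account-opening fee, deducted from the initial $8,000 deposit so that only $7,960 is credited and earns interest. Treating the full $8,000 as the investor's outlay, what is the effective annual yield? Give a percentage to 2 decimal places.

Value after one year: 7,960 × (1 + 0.032/4)^4 = 7,960 × 1.032386 = $8,217.79.
Effective yield on the $8,000 outlay: 8,217.79 / 8,000 − 1 = 0.027224 = 2.72%.

2.72%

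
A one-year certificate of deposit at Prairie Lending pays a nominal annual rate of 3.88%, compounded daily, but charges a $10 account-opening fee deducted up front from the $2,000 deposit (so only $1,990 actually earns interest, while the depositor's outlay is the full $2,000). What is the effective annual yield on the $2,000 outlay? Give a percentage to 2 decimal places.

3.44%

Value after one year: 1,990 × (1 + 0.0388/365)^365 = 1,990 × 1.039560 = $2,068.73.
Effective yield on the $2,000 outlay: 2,068.73 / 2,000 − 1 = 0.034363 = 3.44%.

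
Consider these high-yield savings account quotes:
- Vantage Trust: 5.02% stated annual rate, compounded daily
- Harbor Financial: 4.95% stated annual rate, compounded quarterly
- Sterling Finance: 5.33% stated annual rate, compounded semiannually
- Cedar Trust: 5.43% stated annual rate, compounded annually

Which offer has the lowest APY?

Vantage Trust: (1 + 0.0502/365)^365 − 1 = 5.148%
Harbor Financial: (1 + 0.0495/4)^4 − 1 = 5.043%
Sterling Finance: (1 + 0.0533/2)^2 − 1 = 5.401%
Cedar Trust: compounded annually, EAR = 5.430%
The lowest effective annual rate is Harbor Financial at 5.043%.

Harbor Financial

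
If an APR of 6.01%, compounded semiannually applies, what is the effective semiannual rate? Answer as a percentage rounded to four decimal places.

3.0050%

With a nominal annual rate compounded semiannually, the periodic rate is the nominal rate divided by 2.
i = 0.0601 / 2 = 0.0300500 = 3.0050%.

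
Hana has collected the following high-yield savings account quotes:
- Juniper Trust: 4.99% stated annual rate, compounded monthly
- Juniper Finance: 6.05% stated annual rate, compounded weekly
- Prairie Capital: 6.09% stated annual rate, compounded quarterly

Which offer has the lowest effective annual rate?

Juniper Trust

Juniper Trust: (1 + 0.0499/12)^12 − 1 = 5.106%
Juniper Finance: (1 + 0.0605/52)^52 − 1 = 6.233%
Prairie Capital: (1 + 0.0609/4)^4 − 1 = 6.230%
The lowest effective annual rate is Juniper Trust at 5.106%.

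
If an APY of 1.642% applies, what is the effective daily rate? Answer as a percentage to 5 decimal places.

0.00446%

The per-day rate i satisfies (1 + i)^365 = 1 + 0.01642.
i = 1.01642^(1/365) − 1 = 0.0000446 = 0.00446%.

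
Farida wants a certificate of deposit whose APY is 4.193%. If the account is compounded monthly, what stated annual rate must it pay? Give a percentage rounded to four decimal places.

4.1145%

(1 + r/12)^12 − 1 = 0.04193, so 1 + r/12 = 1.04193^(1/12).
r/12 = 0.003429, so r = 0.041145 = 4.1145%.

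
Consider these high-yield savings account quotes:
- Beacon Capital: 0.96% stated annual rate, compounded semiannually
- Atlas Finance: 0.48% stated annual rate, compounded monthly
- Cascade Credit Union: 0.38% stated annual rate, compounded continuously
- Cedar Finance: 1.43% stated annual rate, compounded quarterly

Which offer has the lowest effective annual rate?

Beacon Capital: (1 + 0.0096/2)^2 − 1 = 0.962%
Atlas Finance: (1 + 0.0048/12)^12 − 1 = 0.481%
Cascade Credit Union: e^0.0038 − 1 = 0.381%
Cedar Finance: (1 + 0.0143/4)^4 − 1 = 1.438%
The lowest effective annual rate is Cascade Credit Union at 0.381%.

Cascade Credit Union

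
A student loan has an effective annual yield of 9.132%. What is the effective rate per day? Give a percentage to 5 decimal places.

0.02394%

The per-day rate i satisfies (1 + i)^365 = 1 + 0.09132.
i = 1.09132^(1/365) − 1 = 0.0002394 = 0.02394%.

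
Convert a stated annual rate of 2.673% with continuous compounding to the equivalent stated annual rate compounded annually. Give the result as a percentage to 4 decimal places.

EAR under continuous compounding: e^0.02673 − 1 = 0.027090.
Compounded annually, the equivalent nominal rate is the EAR itself: 2.7090%.

2.7090%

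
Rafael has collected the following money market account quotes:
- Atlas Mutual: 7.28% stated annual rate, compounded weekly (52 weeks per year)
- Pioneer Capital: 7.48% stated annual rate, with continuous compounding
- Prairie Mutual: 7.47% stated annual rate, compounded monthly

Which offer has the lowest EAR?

Atlas Mutual: (1 + 0.0728/52)^52 − 1 = 7.546%
Pioneer Capital: e^0.0748 − 1 = 7.767%
Prairie Mutual: (1 + 0.0747/12)^12 − 1 = 7.731%
The lowest effective annual rate is Atlas Mutual at 7.546%.

Atlas Mutual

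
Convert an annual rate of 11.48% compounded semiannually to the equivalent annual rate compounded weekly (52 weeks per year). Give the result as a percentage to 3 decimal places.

EAR = (1 + 0.1148/2)^2 − 1 = 0.118095.
Solve (1 + r/52)^52 = 1.118095: r/52 = 1.118095^(1/52) − 1 = 0.002149, so r = 0.111746 = 11.175%.

11.175%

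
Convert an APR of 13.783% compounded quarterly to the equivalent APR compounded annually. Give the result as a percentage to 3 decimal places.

EAR = (1 + 0.13783/4)^4 − 1 = 0.145119.
Compounded annually, the equivalent nominal rate is the EAR itself: 14.512%.

14.512%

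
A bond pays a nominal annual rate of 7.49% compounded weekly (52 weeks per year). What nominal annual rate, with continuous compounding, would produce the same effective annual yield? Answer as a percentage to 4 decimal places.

7.4846%

EAR = (1 + 0.0749/52)^52 − 1 = 0.077718.
Equivalent continuous rate: r = ln(1 + 0.077718) = 0.074846 = 7.4846%.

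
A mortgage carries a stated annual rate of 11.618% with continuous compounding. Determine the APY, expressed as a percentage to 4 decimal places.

12.3198%

With continuous compounding, EAR = e^0.11618 − 1.
e^0.11618 = 1.123198, so EAR = 0.123198 = 12.3198%.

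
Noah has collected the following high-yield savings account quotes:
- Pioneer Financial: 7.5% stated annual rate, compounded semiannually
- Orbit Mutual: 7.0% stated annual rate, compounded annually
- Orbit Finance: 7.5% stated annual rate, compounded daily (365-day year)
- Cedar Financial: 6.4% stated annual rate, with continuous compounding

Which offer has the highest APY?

Orbit Finance

Pioneer Financial: (1 + 0.075/2)^2 − 1 = 7.641%
Orbit Mutual: compounded annually, EAR = 7.000%
Orbit Finance: (1 + 0.075/365)^365 − 1 = 7.788%
Cedar Financial: e^0.064 − 1 = 6.609%
The highest effective annual rate is Orbit Finance at 7.788%.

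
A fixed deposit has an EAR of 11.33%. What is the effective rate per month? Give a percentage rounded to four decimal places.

The per-month rate i satisfies (1 + i)^12 = 1 + 0.1133.
i = 1.1133^(1/12) − 1 = 0.0089842 = 0.8984%.

0.8984%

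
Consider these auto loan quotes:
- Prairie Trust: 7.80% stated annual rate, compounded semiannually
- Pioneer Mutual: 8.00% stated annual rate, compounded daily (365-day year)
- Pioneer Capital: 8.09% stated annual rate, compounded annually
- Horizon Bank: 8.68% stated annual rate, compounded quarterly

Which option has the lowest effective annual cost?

Prairie Trust

Prairie Trust: (1 + 0.0780/2)^2 − 1 = 7.952%
Pioneer Mutual: (1 + 0.0800/365)^365 − 1 = 8.328%
Pioneer Capital: compounded annually, EAR = 8.090%
Horizon Bank: (1 + 0.0868/4)^4 − 1 = 8.967%
The lowest effective annual rate is Prairie Trust at 7.952%.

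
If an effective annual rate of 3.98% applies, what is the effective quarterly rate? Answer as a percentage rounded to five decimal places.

0.98049%

The per-quarter rate i satisfies (1 + i)^4 = 1 + 0.0398.
i = 1.0398^(1/4) − 1 = 0.0098049 = 0.98049%.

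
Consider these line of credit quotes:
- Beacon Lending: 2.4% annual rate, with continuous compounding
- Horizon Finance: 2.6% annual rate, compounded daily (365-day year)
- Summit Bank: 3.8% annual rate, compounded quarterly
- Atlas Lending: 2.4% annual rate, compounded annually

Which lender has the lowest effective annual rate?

Beacon Lending: e^0.024 − 1 = 2.429%
Horizon Finance: (1 + 0.026/365)^365 − 1 = 2.634%
Summit Bank: (1 + 0.038/4)^4 − 1 = 3.854%
Atlas Lending: compounded annually, EAR = 2.400%
The lowest effective annual rate is Atlas Lending at 2.400%.

Atlas Lending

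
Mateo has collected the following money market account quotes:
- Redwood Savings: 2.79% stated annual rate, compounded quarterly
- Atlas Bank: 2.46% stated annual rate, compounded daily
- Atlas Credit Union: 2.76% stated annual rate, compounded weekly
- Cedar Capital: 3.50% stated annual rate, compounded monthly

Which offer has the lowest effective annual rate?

Atlas Bank

Redwood Savings: (1 + 0.0279/4)^4 − 1 = 2.819%
Atlas Bank: (1 + 0.0246/365)^365 − 1 = 2.490%
Atlas Credit Union: (1 + 0.0276/52)^52 − 1 = 2.798%
Cedar Capital: (1 + 0.0350/12)^12 − 1 = 3.557%
The lowest effective annual rate is Atlas Bank at 2.490%.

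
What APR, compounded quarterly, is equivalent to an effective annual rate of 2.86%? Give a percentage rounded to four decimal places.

(1 + r/4)^4 − 1 = 0.0286, so 1 + r/4 = 1.0286^(1/4).
r/4 = 0.007075, so r = 0.028298 = 2.8298%.

2.8298%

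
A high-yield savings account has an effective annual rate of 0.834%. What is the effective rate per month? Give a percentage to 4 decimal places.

0.0692%

The per-month rate i satisfies (1 + i)^12 = 1 + 0.00834.
i = 1.00834^(1/12) − 1 = 0.0006924 = 0.0692%.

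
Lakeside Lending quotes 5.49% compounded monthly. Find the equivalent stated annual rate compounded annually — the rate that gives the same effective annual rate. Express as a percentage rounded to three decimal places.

EAR = (1 + 0.0549/12)^12 − 1 = 0.056303.
Compounded annually, the equivalent nominal rate is the EAR itself: 5.630%.

5.630%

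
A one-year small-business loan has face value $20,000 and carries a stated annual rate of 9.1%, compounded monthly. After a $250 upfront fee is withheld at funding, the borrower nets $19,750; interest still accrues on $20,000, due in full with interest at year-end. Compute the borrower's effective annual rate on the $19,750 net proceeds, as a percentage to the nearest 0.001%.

Amount owed after one year: 20,000 × (1 + 0.091/12)^12 = 20,000 × 1.094893 = $21,897.86.
Effective rate on net proceeds: 21,897.86 / 19,750 − 1 = 0.108752 = 10.875%.

10.875%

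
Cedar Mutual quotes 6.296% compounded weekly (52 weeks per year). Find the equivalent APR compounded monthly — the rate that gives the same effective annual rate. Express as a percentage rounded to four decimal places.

6.3087%

EAR = (1 + 0.06296/52)^52 − 1 = 0.064944.
Solve (1 + r/12)^12 = 1.064944: r/12 = 1.064944^(1/12) − 1 = 0.005257, so r = 0.063087 = 6.3087%.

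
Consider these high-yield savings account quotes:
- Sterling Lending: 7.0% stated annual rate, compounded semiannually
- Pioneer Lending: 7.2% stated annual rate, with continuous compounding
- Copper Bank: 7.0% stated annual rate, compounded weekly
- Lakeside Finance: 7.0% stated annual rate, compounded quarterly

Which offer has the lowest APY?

Sterling Lending

Sterling Lending: (1 + 0.070/2)^2 − 1 = 7.122%
Pioneer Lending: e^0.072 − 1 = 7.466%
Copper Bank: (1 + 0.070/52)^52 − 1 = 7.246%
Lakeside Finance: (1 + 0.070/4)^4 − 1 = 7.186%
The lowest effective annual rate is Sterling Lending at 7.122%.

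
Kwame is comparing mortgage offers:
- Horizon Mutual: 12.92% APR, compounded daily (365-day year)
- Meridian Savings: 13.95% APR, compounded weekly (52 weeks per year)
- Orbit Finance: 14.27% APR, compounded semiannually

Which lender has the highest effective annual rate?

Horizon Mutual: (1 + 0.1292/365)^365 − 1 = 13.789%
Meridian Savings: (1 + 0.1395/52)^52 − 1 = 14.948%
Orbit Finance: (1 + 0.1427/2)^2 − 1 = 14.779%
The highest effective annual rate is Meridian Savings at 14.948%.

Meridian Savings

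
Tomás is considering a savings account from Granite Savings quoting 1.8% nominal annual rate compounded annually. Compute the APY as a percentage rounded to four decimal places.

1.8000%

Annual compounding means the effective rate equals the nominal rate: 1.8000%.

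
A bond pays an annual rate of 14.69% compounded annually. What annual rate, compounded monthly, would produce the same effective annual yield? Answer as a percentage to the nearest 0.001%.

13.785%

Compounded annually, EAR = nominal = 0.146900.
Solve (1 + r/12)^12 = 1.146900: r/12 = 1.146900^(1/12) − 1 = 0.011487, so r = 0.137848 = 13.785%.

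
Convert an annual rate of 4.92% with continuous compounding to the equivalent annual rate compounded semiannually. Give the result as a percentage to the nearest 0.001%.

EAR under continuous compounding: e^0.0492 − 1 = 0.050430.
Solve (1 + r/2)^2 = 1.050430: r/2 = 1.050430^(1/2) − 1 = 0.024905, so r = 0.049810 = 4.981%.

4.981%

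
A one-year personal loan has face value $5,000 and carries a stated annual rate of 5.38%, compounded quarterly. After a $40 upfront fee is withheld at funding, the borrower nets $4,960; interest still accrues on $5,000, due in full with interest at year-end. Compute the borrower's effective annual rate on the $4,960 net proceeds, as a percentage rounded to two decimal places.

Amount owed after one year: 5,000 × (1 + 0.0538/4)^4 = 5,000 × 1.054895 = $5,274.48.
Effective rate on net proceeds: 5,274.48 / 4,960 − 1 = 0.063402 = 6.34%.

6.34%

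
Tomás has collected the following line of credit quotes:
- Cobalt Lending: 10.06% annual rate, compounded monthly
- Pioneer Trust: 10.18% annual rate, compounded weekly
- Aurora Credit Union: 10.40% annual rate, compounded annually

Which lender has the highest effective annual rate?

Pioneer Trust

Cobalt Lending: (1 + 0.1006/12)^12 − 1 = 10.537%
Pioneer Trust: (1 + 0.1018/52)^52 − 1 = 10.705%
Aurora Credit Union: compounded annually, EAR = 10.400%
The highest effective annual rate is Pioneer Trust at 10.705%.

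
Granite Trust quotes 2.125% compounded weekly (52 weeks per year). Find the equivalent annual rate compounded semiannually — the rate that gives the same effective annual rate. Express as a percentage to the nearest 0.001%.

2.136%

EAR = (1 + 0.02125/52)^52 − 1 = 0.021473.
Solve (1 + r/2)^2 = 1.021473: r/2 = 1.021473^(1/2) − 1 = 0.010679, so r = 0.021359 = 2.136%.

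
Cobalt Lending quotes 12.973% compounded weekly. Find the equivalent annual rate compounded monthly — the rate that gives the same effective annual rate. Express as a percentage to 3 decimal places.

EAR = (1 + 0.12973/52)^52 − 1 = 0.138337.
Solve (1 + r/12)^12 = 1.138337: r/12 = 1.138337^(1/12) − 1 = 0.010856, so r = 0.130270 = 13.027%.

13.027%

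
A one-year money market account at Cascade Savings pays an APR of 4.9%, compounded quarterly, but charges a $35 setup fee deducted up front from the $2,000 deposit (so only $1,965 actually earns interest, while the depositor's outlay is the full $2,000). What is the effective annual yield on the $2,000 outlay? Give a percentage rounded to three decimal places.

3.153%

Value after one year: 1,965 × (1 + 0.049/4)^4 = 1,965 × 1.049908 = $2,063.07.
Effective yield on the $2,000 outlay: 2,063.07 / 2,000 − 1 = 0.031534 = 3.153%.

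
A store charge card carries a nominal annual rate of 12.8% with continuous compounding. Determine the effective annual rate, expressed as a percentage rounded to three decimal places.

With continuous compounding, EAR = e^0.128 − 1.
e^0.128 = 1.136553, so EAR = 0.136553 = 13.655%.

13.655%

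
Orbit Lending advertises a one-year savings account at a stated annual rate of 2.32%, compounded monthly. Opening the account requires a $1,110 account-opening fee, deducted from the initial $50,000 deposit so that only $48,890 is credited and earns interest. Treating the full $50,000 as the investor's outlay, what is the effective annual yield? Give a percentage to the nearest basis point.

0.07%

Value after one year: 48,890 × (1 + 0.0232/12)^12 = 48,890 × 1.023448 = $50,036.39.
Effective yield on the $50,000 outlay: 50,036.39 / 50,000 − 1 = 0.000728 = 0.07%.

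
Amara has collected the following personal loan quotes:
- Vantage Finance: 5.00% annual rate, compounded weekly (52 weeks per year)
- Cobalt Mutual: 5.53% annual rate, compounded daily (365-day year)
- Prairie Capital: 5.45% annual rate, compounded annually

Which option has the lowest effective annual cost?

Vantage Finance: (1 + 0.0500/52)^52 − 1 = 5.125%
Cobalt Mutual: (1 + 0.0553/365)^365 − 1 = 5.685%
Prairie Capital: compounded annually, EAR = 5.450%
The lowest effective annual rate is Vantage Finance at 5.125%.

Vantage Finance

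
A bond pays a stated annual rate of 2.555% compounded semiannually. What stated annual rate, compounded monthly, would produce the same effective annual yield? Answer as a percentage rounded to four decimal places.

EAR = (1 + 0.02555/2)^2 − 1 = 0.025713.
Solve (1 + r/12)^12 = 1.025713: r/12 = 1.025713^(1/12) − 1 = 0.002118, so r = 0.025415 = 2.5415%.

2.5415%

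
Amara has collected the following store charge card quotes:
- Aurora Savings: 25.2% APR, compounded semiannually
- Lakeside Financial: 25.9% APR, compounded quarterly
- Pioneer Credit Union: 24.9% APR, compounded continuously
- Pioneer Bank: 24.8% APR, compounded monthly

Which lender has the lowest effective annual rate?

Aurora Savings: (1 + 0.252/2)^2 − 1 = 26.788%
Lakeside Financial: (1 + 0.259/4)^4 − 1 = 28.526%
Pioneer Credit Union: e^0.249 − 1 = 28.274%
Pioneer Bank: (1 + 0.248/12)^12 − 1 = 27.822%
The lowest effective annual rate is Aurora Savings at 26.788%.

Aurora Savings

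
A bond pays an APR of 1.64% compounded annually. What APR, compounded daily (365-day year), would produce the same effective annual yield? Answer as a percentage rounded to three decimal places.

Compounded annually, EAR = nominal = 0.016400.
Solve (1 + r/365)^365 = 1.016400: r/365 = 1.016400^(1/365) − 1 = 0.000045, so r = 0.016267 = 1.627%.

1.627%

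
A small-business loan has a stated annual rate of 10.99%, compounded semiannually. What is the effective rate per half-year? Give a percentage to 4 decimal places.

5.4950%

With a nominal annual rate compounded semiannually, the periodic rate is the nominal rate divided by 2.
i = 0.1099 / 2 = 0.0549500 = 5.4950%.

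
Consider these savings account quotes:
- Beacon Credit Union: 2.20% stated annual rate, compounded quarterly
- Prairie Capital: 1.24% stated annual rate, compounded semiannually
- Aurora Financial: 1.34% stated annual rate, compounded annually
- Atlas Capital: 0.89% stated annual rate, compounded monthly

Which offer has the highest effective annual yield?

Beacon Credit Union: (1 + 0.0220/4)^4 − 1 = 2.218%
Prairie Capital: (1 + 0.0124/2)^2 − 1 = 1.244%
Aurora Financial: compounded annually, EAR = 1.340%
Atlas Capital: (1 + 0.0089/12)^12 − 1 = 0.894%
The highest effective annual rate is Beacon Credit Union at 2.218%.

Beacon Credit Union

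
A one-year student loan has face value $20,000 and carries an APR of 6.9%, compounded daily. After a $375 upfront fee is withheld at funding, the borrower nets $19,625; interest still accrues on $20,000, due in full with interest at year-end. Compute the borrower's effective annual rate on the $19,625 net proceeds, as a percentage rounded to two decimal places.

Amount owed after one year: 20,000 × (1 + 0.069/365)^365 = 20,000 × 1.071429 = $21,428.58.
Effective rate on net proceeds: 21,428.58 / 19,625 − 1 = 0.091902 = 9.19%.

9.19%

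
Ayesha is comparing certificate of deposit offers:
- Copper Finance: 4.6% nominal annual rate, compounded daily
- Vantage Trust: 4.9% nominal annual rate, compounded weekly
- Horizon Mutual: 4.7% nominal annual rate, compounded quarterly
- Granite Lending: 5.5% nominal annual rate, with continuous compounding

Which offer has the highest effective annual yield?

Granite Lending

Copper Finance: (1 + 0.046/365)^365 − 1 = 4.707%
Vantage Trust: (1 + 0.049/52)^52 − 1 = 5.020%
Horizon Mutual: (1 + 0.047/4)^4 − 1 = 4.783%
Granite Lending: e^0.055 − 1 = 5.654%
The highest effective annual rate is Granite Lending at 5.654%.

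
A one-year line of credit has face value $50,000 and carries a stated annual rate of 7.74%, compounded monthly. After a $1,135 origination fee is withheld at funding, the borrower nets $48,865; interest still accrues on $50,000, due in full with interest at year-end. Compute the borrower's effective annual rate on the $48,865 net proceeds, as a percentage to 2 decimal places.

10.53%

Amount owed after one year: 50,000 × (1 + 0.0774/12)^12 = 50,000 × 1.080206 = $54,010.28.
Effective rate on net proceeds: 54,010.28 / 48,865 − 1 = 0.105296 = 10.53%.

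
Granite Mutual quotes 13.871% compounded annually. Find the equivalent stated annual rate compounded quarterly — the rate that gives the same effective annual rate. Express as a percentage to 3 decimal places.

Compounded annually, EAR = nominal = 0.138710.
Solve (1 + r/4)^4 = 1.138710: r/4 = 1.138710^(1/4) − 1 = 0.033007, so r = 0.132028 = 13.203%.

13.203%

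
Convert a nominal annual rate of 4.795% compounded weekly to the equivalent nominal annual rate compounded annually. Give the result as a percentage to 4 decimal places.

EAR = (1 + 0.04795/52)^52 − 1 = 0.049095.
Compounded annually, the equivalent nominal rate is the EAR itself: 4.9095%.

4.9095%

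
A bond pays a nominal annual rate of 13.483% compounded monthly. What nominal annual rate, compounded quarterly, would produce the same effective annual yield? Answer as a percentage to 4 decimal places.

13.6351%

EAR = (1 + 0.13483/12)^12 − 1 = 0.143482.
Solve (1 + r/4)^4 = 1.143482: r/4 = 1.143482^(1/4) − 1 = 0.034088, so r = 0.136351 = 13.6351%.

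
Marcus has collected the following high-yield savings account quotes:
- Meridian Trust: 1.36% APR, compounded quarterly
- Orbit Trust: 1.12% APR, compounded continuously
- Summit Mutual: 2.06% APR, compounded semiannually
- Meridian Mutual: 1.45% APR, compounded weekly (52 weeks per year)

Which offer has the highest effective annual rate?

Meridian Trust: (1 + 0.0136/4)^4 − 1 = 1.367%
Orbit Trust: e^0.0112 − 1 = 1.126%
Summit Mutual: (1 + 0.0206/2)^2 − 1 = 2.071%
Meridian Mutual: (1 + 0.0145/52)^52 − 1 = 1.460%
The highest effective annual rate is Summit Mutual at 2.071%.

Summit Mutual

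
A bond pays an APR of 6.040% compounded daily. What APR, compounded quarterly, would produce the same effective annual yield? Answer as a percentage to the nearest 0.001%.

EAR = (1 + 0.06040/365)^365 − 1 = 0.062256.
Solve (1 + r/4)^4 = 1.062256: r/4 = 1.062256^(1/4) − 1 = 0.015213, so r = 0.060853 = 6.085%.

6.085%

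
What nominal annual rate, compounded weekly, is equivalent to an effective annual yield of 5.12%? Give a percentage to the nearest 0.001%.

4.996%

(1 + r/52)^52 − 1 = 0.0512, so 1 + r/52 = 1.0512^(1/52).
r/52 = 0.000961, so r = 0.049956 = 4.996%.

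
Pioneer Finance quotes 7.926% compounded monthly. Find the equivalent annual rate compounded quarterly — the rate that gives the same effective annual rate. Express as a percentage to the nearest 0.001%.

7.978%

EAR = (1 + 0.07926/12)^12 − 1 = 0.082204.
Solve (1 + r/4)^4 = 1.082204: r/4 = 1.082204^(1/4) − 1 = 0.019946, so r = 0.079785 = 7.978%.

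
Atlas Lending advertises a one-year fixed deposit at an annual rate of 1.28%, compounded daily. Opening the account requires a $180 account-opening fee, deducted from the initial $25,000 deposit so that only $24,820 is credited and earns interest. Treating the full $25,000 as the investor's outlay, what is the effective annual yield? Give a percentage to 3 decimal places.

0.559%

Value after one year: 24,820 × (1 + 0.0128/365)^365 = 24,820 × 1.012882 = $25,139.73.
Effective yield on the $25,000 outlay: 25,139.73 / 25,000 − 1 = 0.005589 = 0.559%.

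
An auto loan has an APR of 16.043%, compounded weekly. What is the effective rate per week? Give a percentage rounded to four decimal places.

With a nominal annual rate compounded weekly, the periodic rate is the nominal rate divided by 52.
i = 0.16043 / 52 = 0.0030852 = 0.3085%.

0.3085%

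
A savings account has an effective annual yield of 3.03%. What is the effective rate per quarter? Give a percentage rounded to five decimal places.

The per-quarter rate i satisfies (1 + i)^4 = 1 + 0.0303.
i = 1.0303^(1/4) − 1 = 0.0074904 = 0.74904%.

0.74904%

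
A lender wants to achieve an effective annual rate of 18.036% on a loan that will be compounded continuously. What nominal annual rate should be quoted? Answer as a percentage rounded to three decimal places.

Continuous: nominal r satisfies e^r − 1 = 0.18036.
r = ln(1 + 0.18036) = ln(1.18036) = 0.165819 = 16.582%.

16.582%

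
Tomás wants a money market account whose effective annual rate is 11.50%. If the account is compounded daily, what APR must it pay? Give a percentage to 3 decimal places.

(1 + r/365)^365 − 1 = 0.1150, so 1 + r/365 = 1.1150^(1/365).
r/365 = 0.000298, so r = 0.108871 = 10.887%.

10.887%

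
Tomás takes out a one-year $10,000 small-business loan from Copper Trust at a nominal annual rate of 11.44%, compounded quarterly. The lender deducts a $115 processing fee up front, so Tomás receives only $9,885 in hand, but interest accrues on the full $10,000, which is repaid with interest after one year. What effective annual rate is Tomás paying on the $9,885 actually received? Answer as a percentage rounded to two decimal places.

Amount owed after one year: 10,000 × (1 + 0.1144/4)^4 = 10,000 × 1.119402 = $11,194.02.
Effective rate on net proceeds: 11,194.02 / 9,885 − 1 = 0.132425 = 13.24%.

13.24%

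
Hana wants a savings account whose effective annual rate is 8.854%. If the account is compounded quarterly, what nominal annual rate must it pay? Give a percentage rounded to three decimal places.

8.574%

(1 + r/4)^4 − 1 = 0.08854, so 1 + r/4 = 1.08854^(1/4).
r/4 = 0.021436, so r = 0.085743 = 8.574%.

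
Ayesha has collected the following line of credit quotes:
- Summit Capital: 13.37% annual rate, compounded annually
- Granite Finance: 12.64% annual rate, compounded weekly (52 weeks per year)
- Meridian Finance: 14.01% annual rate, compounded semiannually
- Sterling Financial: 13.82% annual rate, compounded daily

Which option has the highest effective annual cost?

Sterling Financial

Summit Capital: compounded annually, EAR = 13.370%
Granite Finance: (1 + 0.1264/52)^52 − 1 = 13.456%
Meridian Finance: (1 + 0.1401/2)^2 − 1 = 14.501%
Sterling Financial: (1 + 0.1382/365)^365 − 1 = 14.818%
The highest effective annual rate is Sterling Financial at 14.818%.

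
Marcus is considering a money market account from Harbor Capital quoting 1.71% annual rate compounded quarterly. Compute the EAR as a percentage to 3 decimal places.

EAR = (1 + 0.0171/4)^4 − 1.
= (1 + 0.004275)^4 − 1 = 1.017210 − 1 = 1.721%.

1.721%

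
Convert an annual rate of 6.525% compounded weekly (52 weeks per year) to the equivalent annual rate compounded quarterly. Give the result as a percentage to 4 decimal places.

6.5744%

EAR = (1 + 0.06525/52)^52 − 1 = 0.067382.
Solve (1 + r/4)^4 = 1.067382: r/4 = 1.067382^(1/4) − 1 = 0.016436, so r = 0.065744 = 6.5744%.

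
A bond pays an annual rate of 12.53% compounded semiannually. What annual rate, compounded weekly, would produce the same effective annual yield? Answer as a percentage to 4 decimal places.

12.1674%

EAR = (1 + 0.1253/2)^2 − 1 = 0.129225.
Solve (1 + r/52)^52 = 1.129225: r/52 = 1.129225^(1/52) − 1 = 0.002340, so r = 0.121674 = 12.1674%.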